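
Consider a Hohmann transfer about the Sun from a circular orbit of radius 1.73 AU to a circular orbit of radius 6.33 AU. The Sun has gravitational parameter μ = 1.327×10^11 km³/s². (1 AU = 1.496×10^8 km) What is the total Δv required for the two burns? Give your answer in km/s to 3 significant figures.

In km: r₁ = 1.73 × 1.496×10^8 = 2.58808×10^8 km; r₂ = 6.33 × 1.496×10^8 = 9.46968×10^8 km.
Transfer-ellipse semi-major axis a_t = (r₁ + r₂)/2 = (2.58808×10^8 + 9.46968×10^8)/2 = 6.02888×10^8 km.
At r₁ the circular-orbit speed is v₁ = √(μ/r₁) = 22.644 km/s.
Transfer-orbit speed at r₁ (v² = μ(2/r − 1/a)): v_p = √[μ(2/r₁ − 1/a_t)] = 28.379 km/s.
First burn Δv₁ = |v_p − v₁| = 5.735 km/s.
At r₂, v₂ = √(μ/r₂) = 11.838 km/s.
Transfer-orbit speed at r₂: v_a = √[μ(2/r₂ − 1/a_t)] = 7.7560 km/s.
Second burn Δv₂ = |v₂ − v_a| = 4.082 km/s.
Total Δv = Δv₁ + Δv₂ = 9.817 km/s.

Δv = 9.82 km/s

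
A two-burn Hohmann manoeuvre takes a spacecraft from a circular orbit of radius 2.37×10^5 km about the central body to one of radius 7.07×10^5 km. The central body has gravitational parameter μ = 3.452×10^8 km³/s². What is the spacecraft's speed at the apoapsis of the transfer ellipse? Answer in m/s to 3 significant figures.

v = 15700 m/s

The Hohmann ellipse has a_t = (r₁ + r₂)/2 = 4.720×10^5 km.
The apoapsis of the transfer ellipse is at r = 7.070×10^5 km.
Applying v² = μ(2/r − 1/a_t): v = 15.66 km/s.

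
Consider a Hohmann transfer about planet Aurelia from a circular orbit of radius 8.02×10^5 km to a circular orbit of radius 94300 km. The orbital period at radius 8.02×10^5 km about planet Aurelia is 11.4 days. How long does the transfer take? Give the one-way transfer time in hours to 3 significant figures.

t = 57.1 hours

From Kepler's third law T² = 4π²r³/μ at r = 8.02×10^5 km, T = 11.4 days = 11.4 × 86400 s = 9.8496×10^5 s: μ = 4π²r³/T² = 2.09916×10^7 km³/s².
Transfer-ellipse semi-major axis a_t = (r₁ + r₂)/2 = (8.020×10^5 + 94300)/2 = 4.4815×10^5 km.
Transfer time t = π√(a_t³/μ) = π√((4.4815×10^5)³ / 2.09916×10^7) = 2.057×10^5 s.
Converting: 2.057×10^5 s ÷ 3600 s/hour = 57.1 hours.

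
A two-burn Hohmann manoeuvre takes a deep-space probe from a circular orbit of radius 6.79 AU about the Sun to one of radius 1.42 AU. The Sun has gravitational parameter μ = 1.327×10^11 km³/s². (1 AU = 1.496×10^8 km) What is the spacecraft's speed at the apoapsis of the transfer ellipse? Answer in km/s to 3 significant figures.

v = 6.72 km/s

In km: r₁ = 6.79 × 1.496×10^8 = 1.015784×10^9 km; r₂ = 1.42 × 1.496×10^8 = 2.12432×10^8 km.
The Hohmann ellipse has a_t = (r₁ + r₂)/2 = 6.14108×10^8 km.
The apoapsis of the transfer ellipse is at r = 1.015784×10^9 km.
From the vis-viva equation, v = √[μ(2/r − 1/a_t)] = 6.722 km/s.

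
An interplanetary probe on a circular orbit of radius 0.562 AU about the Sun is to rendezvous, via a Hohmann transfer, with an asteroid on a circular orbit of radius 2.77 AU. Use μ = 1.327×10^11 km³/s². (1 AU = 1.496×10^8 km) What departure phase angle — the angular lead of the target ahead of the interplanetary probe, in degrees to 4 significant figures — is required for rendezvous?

φ = 96.04°

In km: r₁ = 0.562 × 1.496×10^8 = 8.40752×10^7 km; r₂ = 2.77 × 1.496×10^8 = 4.14392×10^8 km.
The Hohmann ellipse has a_t = (r₁ + r₂)/2 = 2.492336×10^8 km.
Transfer time t = π√(a_t³/μ) = 3.3933×10^7 s.
The target's mean motion on its circular orbit is ω₂ = √(μ/r₂³) = 4.3184×10^-8 rad/s.
Angle swept by the target during transfer: ω₂·t = 1.4654 rad = 83.96°.
The interplanetary probe traverses 180° on the transfer ellipse, so the target must lead by 180° − 83.96° = 96.04°.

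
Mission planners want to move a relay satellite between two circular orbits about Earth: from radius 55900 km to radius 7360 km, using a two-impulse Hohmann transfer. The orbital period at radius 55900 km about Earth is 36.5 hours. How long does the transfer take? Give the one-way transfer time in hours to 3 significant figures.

t = 7.77 hours

From Kepler's third law T² = 4π²r³/μ at r = 55900 km, T = 36.5 hours = 36.5 × 3600 s = 1.314×10^5 s: μ = 4π²r³/T² = 3.99397×10^5 km³/s².
The Hohmann ellipse has a_t = (r₁ + r₂)/2 = 31630 km.
By Kepler's third law the transfer-orbit period is T = 2π√(a_t³/μ), so t = T/2 = 27960 s.
Converting: 27960 s ÷ 3600 s/hour = 7.77 hours.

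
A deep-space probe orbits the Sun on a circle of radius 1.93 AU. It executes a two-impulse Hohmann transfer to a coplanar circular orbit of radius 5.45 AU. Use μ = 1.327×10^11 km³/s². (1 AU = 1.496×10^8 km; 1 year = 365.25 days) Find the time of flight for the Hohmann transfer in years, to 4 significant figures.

t = 3.544 years

In km: r₁ = 1.93 × 1.496×10^8 = 2.88728×10^8 km; r₂ = 5.45 × 1.496×10^8 = 8.1532×10^8 km.
Semi-major axis of the transfer orbit: a_t = (2.88728×10^8 + 8.1532×10^8)/2 = 5.52024×10^8 km.
By Kepler's third law the transfer-orbit period is T = 2π√(a_t³/μ), so t = T/2 = 1.1185×10^8 s.
Converting: 1.1185×10^8 s ÷ 3.15576×10^7 s/year (365.25 × 86400) = 3.544 years.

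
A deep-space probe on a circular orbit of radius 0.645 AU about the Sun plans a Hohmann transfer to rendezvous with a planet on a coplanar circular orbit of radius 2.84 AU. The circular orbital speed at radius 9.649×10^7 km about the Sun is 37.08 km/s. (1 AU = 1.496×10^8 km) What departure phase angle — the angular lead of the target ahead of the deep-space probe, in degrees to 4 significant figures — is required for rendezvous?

φ = 93.49°

From the circular-orbit relation v² = μ/r at r = 9.649×10^7 km: μ = v²r = (37.08)² × 9.649×10^7 = 1.32667×10^11 km³/s².
In km: r₁ = 0.645 × 1.496×10^8 = 9.6492×10^7 km; r₂ = 2.84 × 1.496×10^8 = 4.24864×10^8 km.
Semi-major axis of the transfer orbit: a_t = (9.6492×10^7 + 4.24864×10^8)/2 = 2.60678×10^8 km.
Transfer time t = π√(a_t³/μ) = 3.63016×10^7 s.
Target angular speed ω₂ = √(μ/r₂³) = 4.15916×10^-8 rad/s.
Angle swept by the target during transfer: ω₂·t = 1.5098 rad = 86.51°.
The deep-space probe traverses 180° on the transfer ellipse, so the target must lead by 180° − 86.51° = 93.49°.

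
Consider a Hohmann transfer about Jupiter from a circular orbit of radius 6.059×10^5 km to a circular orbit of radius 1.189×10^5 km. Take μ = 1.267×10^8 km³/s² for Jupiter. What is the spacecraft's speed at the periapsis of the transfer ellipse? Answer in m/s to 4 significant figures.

Transfer-ellipse semi-major axis a_t = (r₁ + r₂)/2 = (6.059×10^5 + 1.189×10^5)/2 = 3.624×10^5 km.
The periapsis of the transfer ellipse is at r = 1.189×10^5 km.
Applying v² = μ(2/r − 1/a_t): v = 42.21 km/s.

v = 42210 m/s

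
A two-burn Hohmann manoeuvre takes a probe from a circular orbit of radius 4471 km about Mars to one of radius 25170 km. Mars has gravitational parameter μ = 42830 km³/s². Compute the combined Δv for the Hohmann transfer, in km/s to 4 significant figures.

Δv = 1.526 km/s

The Hohmann ellipse has a_t = (r₁ + r₂)/2 = 14820.5 km.
At r₁ the circular-orbit speed is v₁ = √(μ/r₁) = 3.0951 km/s.
Transfer-orbit speed at r₁ (v² = μ(2/r − 1/a)): v_p = √[μ(2/r₁ − 1/a_t)] = 4.0335 km/s.
First burn Δv₁ = |v_p − v₁| = 0.9384 km/s.
Circular speed at r₂: v₂ = √(μ/r₂) = 1.3045 km/s.
Transfer-orbit speed at r₂: v_a = √[μ(2/r₂ − 1/a_t)] = 0.71648 km/s.
Second burn Δv₂ = |v₂ − v_a| = 0.5880 km/s.
Δv = Δv₁ + Δv₂ = 0.9384 + 0.5880 = 1.526 km/s.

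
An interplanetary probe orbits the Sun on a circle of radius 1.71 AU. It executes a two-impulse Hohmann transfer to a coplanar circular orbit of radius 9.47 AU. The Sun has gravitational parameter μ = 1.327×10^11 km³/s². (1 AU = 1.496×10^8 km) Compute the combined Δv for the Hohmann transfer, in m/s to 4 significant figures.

In km: r₁ = 1.71 × 1.496×10^8 = 2.55816×10^8 km; r₂ = 9.47 × 1.496×10^8 = 1.416712×10^9 km.
Semi-major axis of the transfer orbit: a_t = (2.55816×10^8 + 1.416712×10^9)/2 = 8.36264×10^8 km.
At r₁ the circular-orbit speed is v₁ = √(μ/r₁) = 22.7757 km/s.
Transfer-orbit speed at r₁ (vis-viva equation): v_p = √[μ(2/r₁ − 1/a_t)] = 29.6443 km/s.
First burn Δv₁ = |v_p − v₁| = 6.869 km/s.
Circular speed at r₂: v₂ = √(μ/r₂) = 9.678 km/s.
Transfer-orbit speed at r₂: v_a = √[μ(2/r₂ − 1/a_t)] = 5.353 km/s.
Second burn Δv₂ = |v₂ − v_a| = 4.325 km/s.
Δv = Δv₁ + Δv₂ = 6.869 + 4.325 = 11.19 km/s.

Δv = 11190 m/s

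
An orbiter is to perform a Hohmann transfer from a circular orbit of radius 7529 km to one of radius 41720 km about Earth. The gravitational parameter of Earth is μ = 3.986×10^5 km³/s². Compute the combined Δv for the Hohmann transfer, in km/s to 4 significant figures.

Semi-major axis of the transfer orbit: a_t = (7529 + 41720)/2 = 24624.5 km.
At r₁ the circular-orbit speed is v₁ = √(μ/r₁) = 7.276 km/s.
Transfer-orbit speed at r₁ (vis-viva equation): v_p = √[μ(2/r₁ − 1/a_t)] = 9.471 km/s.
First burn Δv₁ = |v_p − v₁| = 2.195 km/s.
Circular speed at r₂: v₂ = √(μ/r₂) = 3.091 km/s.
Transfer-orbit speed at r₂: v_a = √[μ(2/r₂ − 1/a_t)] = 1.709 km/s.
Second burn Δv₂ = |v₂ − v_a| = 1.382 km/s.
Total Δv = Δv₁ + Δv₂ = 3.577 km/s.

Δv = 3.577 km/s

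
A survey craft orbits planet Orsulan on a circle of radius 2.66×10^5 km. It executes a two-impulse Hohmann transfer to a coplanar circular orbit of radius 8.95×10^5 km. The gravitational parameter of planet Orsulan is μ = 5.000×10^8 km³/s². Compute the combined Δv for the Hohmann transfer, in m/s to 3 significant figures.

The Hohmann ellipse has a_t = (r₁ + r₂)/2 = 5.805×10^5 km.
At r₁ the circular-orbit speed is v₁ = √(μ/r₁) = 43.3555 km/s.
Transfer-orbit speed at r₁ (v² = μ(2/r − 1/a)): v_p = √[μ(2/r₁ − 1/a_t)] = 53.8337 km/s.
First burn Δv₁ = |v_p − v₁| = 10.478 km/s.
At r₂, v₂ = √(μ/r₂) = 23.63597 km/s.
Transfer-orbit speed at r₂: v_a = √[μ(2/r₂ − 1/a_t)] = 15.99975 km/s.
Second burn Δv₂ = |v₂ − v_a| = 7.6362 km/s.
Δv = Δv₁ + Δv₂ = 10.478 + 7.6362 = 18.11 km/s.

Δv = 18100 m/s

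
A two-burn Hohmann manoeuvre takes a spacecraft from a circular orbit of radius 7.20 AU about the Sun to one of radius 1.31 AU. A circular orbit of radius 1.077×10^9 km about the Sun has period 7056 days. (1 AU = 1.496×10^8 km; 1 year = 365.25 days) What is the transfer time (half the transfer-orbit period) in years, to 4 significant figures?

t = 4.389 years

From Kepler's third law T² = 4π²r³/μ at r = 1.077×10^9 km, T = 7056 days = 7056 × 86400 s = 6.096384×10^8 s: μ = 4π²r³/T² = 1.32697×10^11 km³/s².
In km: r₁ = 7.20 × 1.496×10^8 = 1.07712×10^9 km; r₂ = 1.31 × 1.496×10^8 = 1.95976×10^8 km.
The Hohmann ellipse has a_t = (r₁ + r₂)/2 = 6.36548×10^8 km.
Transfer time t = π√(a_t³/μ) = π√((6.36548×10^8)³ / 1.32697×10^11) = 1.385×10^8 s.
Converting: 1.385×10^8 s ÷ 3.15576×10^7 s/year (365.25 × 86400) = 4.389 years.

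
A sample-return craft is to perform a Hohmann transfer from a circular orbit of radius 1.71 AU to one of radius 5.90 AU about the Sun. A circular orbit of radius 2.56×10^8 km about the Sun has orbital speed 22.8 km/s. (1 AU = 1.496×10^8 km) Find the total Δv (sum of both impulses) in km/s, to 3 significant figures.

Δv = 9.64 km/s

From the circular-orbit relation v² = μ/r at r = 2.56×10^8 km: μ = v²r = (22.8)² × 2.56×10^8 = 1.33079×10^11 km³/s².
In km: r₁ = 1.71 × 1.496×10^8 = 2.55816×10^8 km; r₂ = 5.90 × 1.496×10^8 = 8.8264×10^8 km.
The Hohmann ellipse has a_t = (r₁ + r₂)/2 = 5.69228×10^8 km.
At r₁ the circular-orbit speed is v₁ = √(μ/r₁) = 22.8082 km/s.
Transfer-orbit speed at r₁ (v² = μ(2/r − 1/a)): v_p = √[μ(2/r₁ − 1/a_t)] = 28.4014 km/s.
First burn Δv₁ = |v_p − v₁| = 5.5932 km/s.
Circular speed at r₂: v₂ = √(μ/r₂) = 12.279 km/s.
Transfer-orbit speed at r₂: v_a = √[μ(2/r₂ − 1/a_t)] = 8.2316 km/s.
Second burn Δv₂ = |v₂ − v_a| = 4.0474 km/s.
Total Δv = Δv₁ + Δv₂ = 9.641 km/s.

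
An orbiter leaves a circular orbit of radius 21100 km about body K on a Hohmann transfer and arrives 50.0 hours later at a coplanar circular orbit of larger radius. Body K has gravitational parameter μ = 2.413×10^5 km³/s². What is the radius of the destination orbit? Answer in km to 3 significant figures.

r₂ = 1.64×10^5 km

Transfer time t = 50.0 hours = 1.800×10^5 s, and t = π√(a_t³/μ).
So a_t = (μ t²/π²)^(1/3) = (2.413×10^5 × (1.800×10^5)² / π²)^(1/3) = 92527 km.
Since a_t = (r₁ + r₂)/2, r₂ = 2a_t − r₁ = 2×92527 − 21100 = 1.63954×10^5 km.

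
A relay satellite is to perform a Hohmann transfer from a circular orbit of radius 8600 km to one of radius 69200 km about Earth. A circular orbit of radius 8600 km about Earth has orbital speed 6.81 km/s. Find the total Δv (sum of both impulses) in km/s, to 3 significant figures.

From the circular-orbit relation v² = μ/r at r = 8600 km: μ = v²r = (6.81)² × 8600 = 3.98834×10^5 km³/s².
Transfer-ellipse semi-major axis a_t = (r₁ + r₂)/2 = (8600 + 69200)/2 = 38900 km.
At r₁ the circular-orbit speed is v₁ = √(μ/r₁) = 6.810 km/s.
Transfer-orbit speed at r₁ (vis-viva equation): v_p = √[μ(2/r₁ − 1/a_t)] = 9.083 km/s.
First burn Δv₁ = |v_p − v₁| = 2.273 km/s.
At r₂, v₂ = √(μ/r₂) = 2.401 km/s.
Transfer-orbit speed at r₂: v_a = √[μ(2/r₂ − 1/a_t)] = 1.129 km/s.
Second burn Δv₂ = |v₂ − v_a| = 1.272 km/s.
Total Δv = Δv₁ + Δv₂ = 3.545 km/s.

Δv = 3.54 km/s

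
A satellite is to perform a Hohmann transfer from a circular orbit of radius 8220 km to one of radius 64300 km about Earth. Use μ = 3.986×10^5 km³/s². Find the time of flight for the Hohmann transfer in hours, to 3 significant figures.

Semi-major axis of the transfer orbit: a_t = (8220 + 64300)/2 = 36260 km.
By Kepler's third law the transfer-orbit period is T = 2π√(a_t³/μ), so t = T/2 = 34360 s.
Converting: 34360 s ÷ 3600 s/hour = 9.54 hours.

t = 9.54 hours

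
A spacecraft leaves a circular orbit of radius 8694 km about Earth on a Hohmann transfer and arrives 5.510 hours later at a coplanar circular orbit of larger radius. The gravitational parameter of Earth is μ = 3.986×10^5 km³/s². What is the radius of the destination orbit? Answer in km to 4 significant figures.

r₂ = 41590 km

Transfer time t = 5.510 hours = 19836 s, and t = π√(a_t³/μ).
So a_t = (μ t²/π²)^(1/3) = (3.986×10^5 × (19836)² / π²)^(1/3) = 25141 km.
Since a_t = (r₁ + r₂)/2, r₂ = 2a_t − r₁ = 2×25141 − 8694 = 41588 km.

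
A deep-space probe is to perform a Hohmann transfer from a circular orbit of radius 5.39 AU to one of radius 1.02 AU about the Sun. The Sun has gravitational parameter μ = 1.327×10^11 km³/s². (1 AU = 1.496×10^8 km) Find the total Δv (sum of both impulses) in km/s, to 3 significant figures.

In km: r₁ = 5.39 × 1.496×10^8 = 8.06344×10^8 km; r₂ = 1.02 × 1.496×10^8 = 1.52592×10^8 km.
Semi-major axis of the transfer orbit: a_t = (8.06344×10^8 + 1.52592×10^8)/2 = 4.79468×10^8 km.
Circular speed at r₁: v₁ = √(μ/r₁) = √(1.327×10^11/8.06344×10^8) = 12.828 km/s.
On the transfer ellipse at r₁, vis-viva gives v_a = √[μ(2/r₁ − 1/a_t)] = 7.2370 km/s.
First burn Δv₁ = |v_a − v₁| = 5.591 km/s.
Circular speed at r₂: v₂ = √(μ/r₂) = 29.490 km/s.
Transfer-orbit speed at r₂: v_p = √[μ(2/r₂ − 1/a_t)] = 38.243 km/s.
Second burn Δv₂ = |v₂ − v_p| = 8.753 km/s.
Δv = Δv₁ + Δv₂ = 5.591 + 8.753 = 14.34 km/s.

Δv = 14.3 km/s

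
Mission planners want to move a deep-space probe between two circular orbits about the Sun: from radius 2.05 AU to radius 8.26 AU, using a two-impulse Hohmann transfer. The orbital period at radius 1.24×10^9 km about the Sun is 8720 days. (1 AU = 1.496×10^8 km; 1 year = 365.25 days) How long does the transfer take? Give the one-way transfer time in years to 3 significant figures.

From Kepler's third law T² = 4π²r³/μ at r = 1.24×10^9 km, T = 8720 days = 8720 × 86400 s = 7.53408×10^8 s: μ = 4π²r³/T² = 1.32606×10^11 km³/s².
In km: r₁ = 2.05 × 1.496×10^8 = 3.0668×10^8 km; r₂ = 8.26 × 1.496×10^8 = 1.235696×10^9 km.
Semi-major axis of the transfer orbit: a_t = (3.0668×10^8 + 1.235696×10^9)/2 = 7.71188×10^8 km.
Transfer time t = π√(a_t³/μ) = π√((7.71188×10^8)³ / 1.32606×10^11) = 1.8476×10^8 s.
Converting: 1.8476×10^8 s ÷ 3.15576×10^7 s/year (365.25 × 86400) = 5.85 years.

t = 5.85 years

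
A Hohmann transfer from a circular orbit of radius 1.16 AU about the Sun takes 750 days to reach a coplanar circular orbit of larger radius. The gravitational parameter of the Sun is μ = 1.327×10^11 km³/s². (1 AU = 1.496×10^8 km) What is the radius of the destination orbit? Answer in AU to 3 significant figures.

In km: r₁ = 1.16 × 1.496×10^8 = 1.73536×10^8 km.
Transfer time t = 750 days = 6.480×10^7 s, and t = π√(a_t³/μ).
So a_t = (μ t²/π²)^(1/3) = (1.327×10^11 × (6.480×10^7)² / π²)^(1/3) = 3.8363×10^8 km.
Since a_t = (r₁ + r₂)/2, r₂ = 2a_t − r₁ = 2×3.8363×10^8 − 1.73536×10^8 = 5.93724×10^8 km.
In AU: r₂ = 5.93724×10^8 / 1.496×10^8 = 3.97 AU.

r₂ = 3.97 AU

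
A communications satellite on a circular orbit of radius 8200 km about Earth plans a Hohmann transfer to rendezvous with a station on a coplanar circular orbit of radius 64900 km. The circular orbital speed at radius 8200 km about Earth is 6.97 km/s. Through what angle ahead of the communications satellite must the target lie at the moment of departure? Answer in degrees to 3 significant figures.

From the circular-orbit relation v² = μ/r at r = 8200 km: μ = v²r = (6.97)² × 8200 = 3.98363×10^5 km³/s².
The Hohmann ellipse has a_t = (r₁ + r₂)/2 = 36550 km.
Transfer time t = π√(a_t³/μ) = 34781 s.
The target's mean motion on its circular orbit is ω₂ = √(μ/r₂³) = 3.8174×10^-5 rad/s.
Angle swept by the target during transfer: ω₂·t = 1.3277 rad = 76.07°.
Arrival is 180° from departure on the ellipse, so φ = 180° − 76.07° = 104°.

φ = 104°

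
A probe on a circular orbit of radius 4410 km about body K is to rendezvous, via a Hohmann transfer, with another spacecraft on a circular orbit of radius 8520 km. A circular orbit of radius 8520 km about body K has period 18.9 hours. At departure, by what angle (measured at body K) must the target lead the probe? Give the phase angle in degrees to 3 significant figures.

From Kepler's third law T² = 4π²r³/μ at r = 8520 km, T = 18.9 hours = 18.9 × 3600 s = 68040 s: μ = 4π²r³/T² = 5274.12 km³/s².
Semi-major axis of the transfer orbit: a_t = (4410 + 8520)/2 = 6465 km.
The half-period of the transfer ellipse is t = π√(a_t³/μ) = 22490 s.
Target angular speed ω₂ = √(μ/r₂³) = 9.235×10^-5 rad/s.
Angle swept by the target during transfer: ω₂·t = 2.077 rad = 119.0°.
The probe traverses 180° on the transfer ellipse, so the target must lead by 180° − 119.0° = 61.0°.

φ = 61.0°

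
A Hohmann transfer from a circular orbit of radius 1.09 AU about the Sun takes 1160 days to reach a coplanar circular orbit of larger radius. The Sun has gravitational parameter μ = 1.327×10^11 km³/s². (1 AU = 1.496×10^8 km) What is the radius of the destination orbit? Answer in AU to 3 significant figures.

r₂ = 5.77 AU

In km: r₁ = 1.09 × 1.496×10^8 = 1.63064×10^8 km.
Transfer time t = 1160 days = 1.00224×10^8 s, and t = π√(a_t³/μ).
So a_t = (μ t²/π²)^(1/3) = (1.327×10^11 × (1.00224×10^8)² / π²)^(1/3) = 5.1306×10^8 km.
Since a_t = (r₁ + r₂)/2, r₂ = 2a_t − r₁ = 2×5.1306×10^8 − 1.63064×10^8 = 8.63056×10^8 km.
In AU: r₂ = 8.63056×10^8 / 1.496×10^8 = 5.77 AU.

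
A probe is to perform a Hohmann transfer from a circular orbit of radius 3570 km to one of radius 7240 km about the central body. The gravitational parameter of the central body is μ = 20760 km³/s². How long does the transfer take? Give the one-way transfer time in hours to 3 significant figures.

t = 2.41 hours

Semi-major axis of the transfer orbit: a_t = (3570 + 7240)/2 = 5405 km.
Transfer time t = π√(a_t³/μ) = π√((5405)³ / 20760) = 8664 s.
Converting: 8664 s ÷ 3600 s/hour = 2.41 hours.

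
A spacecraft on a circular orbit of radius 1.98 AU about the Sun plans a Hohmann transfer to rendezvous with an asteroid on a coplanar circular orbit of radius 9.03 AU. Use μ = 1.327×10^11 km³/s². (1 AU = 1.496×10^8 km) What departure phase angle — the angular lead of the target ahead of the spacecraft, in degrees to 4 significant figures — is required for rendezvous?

φ = 94.32°

In km: r₁ = 1.98 × 1.496×10^8 = 2.96208×10^8 km; r₂ = 9.03 × 1.496×10^8 = 1.350888×10^9 km.
Semi-major axis of the transfer orbit: a_t = (2.96208×10^8 + 1.350888×10^9)/2 = 8.23548×10^8 km.
Transfer time t = π√(a_t³/μ) = 2.0382×10^8 s.
The target's mean motion on its circular orbit is ω₂ = √(μ/r₂³) = 7.3368×10^-9 rad/s.
Angle swept by the target during transfer: ω₂·t = 1.4954 rad = 85.68°.
Arrival is 180° from departure on the ellipse, so φ = 180° − 85.68° = 94.32°.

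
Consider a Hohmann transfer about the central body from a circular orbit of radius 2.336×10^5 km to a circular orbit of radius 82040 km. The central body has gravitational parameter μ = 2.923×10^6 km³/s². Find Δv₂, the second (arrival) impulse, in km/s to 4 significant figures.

Semi-major axis of the transfer orbit: a_t = (2.336×10^5 + 82040)/2 = 1.5782×10^5 km.
On the circular orbit at r = 82040 km, v_c = √(μ/r) = 5.969 km/s.
Transfer-orbit speed at the same r (vis-viva, a = a_t): v_t = √[μ(2/r − 1/a_t)] = 7.262 km/s.
Δv₂ = |v_t − v_c| = |7.262 − 5.969| = 1.293 km/s.

Δv₂ = 1.293 km/s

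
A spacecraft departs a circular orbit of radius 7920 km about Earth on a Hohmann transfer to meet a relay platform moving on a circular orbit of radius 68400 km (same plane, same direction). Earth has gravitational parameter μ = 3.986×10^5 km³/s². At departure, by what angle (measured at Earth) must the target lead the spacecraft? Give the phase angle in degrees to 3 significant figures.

The Hohmann ellipse has a_t = (r₁ + r₂)/2 = 38160 km.
The half-period of the transfer ellipse is t = π√(a_t³/μ) = 37093 s.
The target's mean motion on its circular orbit is ω₂ = √(μ/r₂³) = 3.5293×10^-5 rad/s.
Angle swept by the target during transfer: ω₂·t = 1.3091 rad = 75.01°.
Arrival is 180° from departure on the ellipse, so φ = 180° − 75.01° = 105°.

φ = 105°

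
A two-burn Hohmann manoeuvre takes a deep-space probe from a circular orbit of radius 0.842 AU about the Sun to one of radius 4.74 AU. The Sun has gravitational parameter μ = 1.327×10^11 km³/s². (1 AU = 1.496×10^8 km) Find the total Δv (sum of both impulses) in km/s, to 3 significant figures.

In km: r₁ = 0.842 × 1.496×10^8 = 1.259632×10^8 km; r₂ = 4.74 × 1.496×10^8 = 7.09104×10^8 km.
Transfer-ellipse semi-major axis a_t = (r₁ + r₂)/2 = (1.259632×10^8 + 7.09104×10^8)/2 = 4.175336×10^8 km.
Circular speed at r₁: v₁ = √(μ/r₁) = √(1.327×10^11/1.259632×10^8) = 32.457 km/s.
On the transfer ellipse at r₁, vis-viva gives v_p = √[μ(2/r₁ − 1/a_t)] = 42.298 km/s.
First burn Δv₁ = |v_p − v₁| = 9.841 km/s.
At r₂, v₂ = √(μ/r₂) = 13.68 km/s.
Transfer-orbit speed at r₂: v_a = √[μ(2/r₂ − 1/a_t)] = 7.514 km/s.
Second burn Δv₂ = |v₂ − v_a| = 6.166 km/s.
Total Δv = Δv₁ + Δv₂ = 16.01 km/s.

Δv = 16.0 km/s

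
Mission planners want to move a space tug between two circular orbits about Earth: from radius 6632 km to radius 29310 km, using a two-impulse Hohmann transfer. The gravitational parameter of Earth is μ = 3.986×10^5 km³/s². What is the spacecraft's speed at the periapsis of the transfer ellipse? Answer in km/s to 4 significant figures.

The Hohmann ellipse has a_t = (r₁ + r₂)/2 = 17971 km.
The periapsis of the transfer ellipse is at r = 6632 km.
Applying v² = μ(2/r − 1/a_t): v = 9.901 km/s.

v = 9.901 km/s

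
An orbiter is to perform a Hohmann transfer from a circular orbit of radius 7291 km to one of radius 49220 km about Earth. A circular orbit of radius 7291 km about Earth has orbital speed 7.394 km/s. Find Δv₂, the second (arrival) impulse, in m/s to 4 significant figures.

From the circular-orbit relation v² = μ/r at r = 7291 km: μ = v²r = (7.394)² × 7291 = 3.98608×10^5 km³/s².
Semi-major axis of the transfer orbit: a_t = (7291 + 49220)/2 = 28255.5 km.
Circular speed at r = 49220 km: v_c = √(μ/r) = 2.846 km/s.
Vis-viva on the transfer ellipse at r = 49220 km gives v_t = √[μ(2/r − 1/a_t)] = 1.446 km/s.
Δv₂ = |v_t − v_c| = |1.446 − 2.846| = 1.400 km/s.

Δv₂ = 1400 m/s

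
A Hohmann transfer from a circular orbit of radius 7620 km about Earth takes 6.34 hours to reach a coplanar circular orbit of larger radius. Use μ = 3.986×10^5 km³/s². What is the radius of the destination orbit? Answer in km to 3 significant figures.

r₂ = 47600 km

Transfer time t = 6.34 hours = 22824 s, and t = π√(a_t³/μ).
So a_t = (μ t²/π²)^(1/3) = (3.986×10^5 × (22824)² / π²)^(1/3) = 27606 km.
Since a_t = (r₁ + r₂)/2, r₂ = 2a_t − r₁ = 2×27606 − 7620 = 47592 km.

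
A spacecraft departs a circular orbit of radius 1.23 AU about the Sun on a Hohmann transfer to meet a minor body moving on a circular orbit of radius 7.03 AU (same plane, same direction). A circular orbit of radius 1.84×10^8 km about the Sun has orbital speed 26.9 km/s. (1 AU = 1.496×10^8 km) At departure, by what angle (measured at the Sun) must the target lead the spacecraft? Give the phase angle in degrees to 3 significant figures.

φ = 98.9°

From the circular-orbit relation v² = μ/r at r = 1.84×10^8 km: μ = v²r = (26.9)² × 1.84×10^8 = 1.33144×10^11 km³/s².
In km: r₁ = 1.23 × 1.496×10^8 = 1.84008×10^8 km; r₂ = 7.03 × 1.496×10^8 = 1.051688×10^9 km.
The Hohmann ellipse has a_t = (r₁ + r₂)/2 = 6.17848×10^8 km.
Transfer time t = π√(a_t³/μ) = 1.322243×10^8 s.
Target angular speed ω₂ = √(μ/r₂³) = 1.069870×10^-8 rad/s.
Angle swept by the target during transfer: ω₂·t = 1.41463 rad = 81.052°.
Arrival is 180° from departure on the ellipse, so φ = 180° − 81.052° = 98.9°.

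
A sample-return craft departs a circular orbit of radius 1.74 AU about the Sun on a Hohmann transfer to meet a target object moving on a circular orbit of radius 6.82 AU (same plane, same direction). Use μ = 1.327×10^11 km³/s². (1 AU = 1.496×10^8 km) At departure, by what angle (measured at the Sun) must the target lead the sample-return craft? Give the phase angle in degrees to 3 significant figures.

φ = 90.5°

In km: r₁ = 1.74 × 1.496×10^8 = 2.60304×10^8 km; r₂ = 6.82 × 1.496×10^8 = 1.020272×10^9 km.
Transfer-ellipse semi-major axis a_t = (r₁ + r₂)/2 = (2.60304×10^8 + 1.020272×10^9)/2 = 6.40288×10^8 km.
Transfer time t = π√(a_t³/μ) = 1.397×10^8 s.
The target's mean motion on its circular orbit is ω₂ = √(μ/r₂³) = 1.118×10^-8 rad/s.
Angle swept by the target during transfer: ω₂·t = 1.56185 rad = 89.49°.
Arrival is 180° from departure on the ellipse, so φ = 180° − 89.49° = 90.5°.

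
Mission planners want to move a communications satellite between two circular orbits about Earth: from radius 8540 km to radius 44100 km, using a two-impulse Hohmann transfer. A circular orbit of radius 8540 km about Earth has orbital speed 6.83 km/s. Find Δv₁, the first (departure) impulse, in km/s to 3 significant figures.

Δv₁ = 2.01 km/s

From the circular-orbit relation v² = μ/r at r = 8540 km: μ = v²r = (6.83)² × 8540 = 3.98382×10^5 km³/s².
Semi-major axis of the transfer orbit: a_t = (8540 + 44100)/2 = 26320 km.
Circular speed at r = 8540 km: v_c = √(μ/r) = 6.830 km/s.
Vis-viva on the transfer ellipse at r = 8540 km gives v_t = √[μ(2/r − 1/a_t)] = 8.841 km/s.
Δv₁ = |v_t − v_c| = |8.841 − 6.830| = 2.011 km/s.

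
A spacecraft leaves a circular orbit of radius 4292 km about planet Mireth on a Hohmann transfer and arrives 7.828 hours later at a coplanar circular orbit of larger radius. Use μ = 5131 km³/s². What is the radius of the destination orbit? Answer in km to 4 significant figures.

Transfer time t = 7.828 hours = 28180.8 s, and t = π√(a_t³/μ).
So a_t = (μ t²/π²)^(1/3) = (5131 × (28180.8)² / π²)^(1/3) = 7446.2 km.
Since a_t = (r₁ + r₂)/2, r₂ = 2a_t − r₁ = 2×7446.2 − 4292 = 10600.4 km.

r₂ = 10600 km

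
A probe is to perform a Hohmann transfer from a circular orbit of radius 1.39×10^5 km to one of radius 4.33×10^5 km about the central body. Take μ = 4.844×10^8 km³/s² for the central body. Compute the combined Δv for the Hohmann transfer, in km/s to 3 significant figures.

Semi-major axis of the transfer orbit: a_t = (1.390×10^5 + 4.330×10^5)/2 = 2.860×10^5 km.
At r₁ the circular-orbit speed is v₁ = √(μ/r₁) = 59.033 km/s.
Transfer-orbit speed at r₁ (vis-viva): v_p = √[μ(2/r₁ − 1/a_t)] = 72.637 km/s.
First burn Δv₁ = |v_p − v₁| = 13.60 km/s.
At r₂, v₂ = √(μ/r₂) = 33.45 km/s.
Transfer-orbit speed at r₂: v_a = √[μ(2/r₂ − 1/a_t)] = 23.32 km/s.
Second burn Δv₂ = |v₂ − v_a| = 10.13 km/s.
Δv = Δv₁ + Δv₂ = 13.60 + 10.13 = 23.73 km/s.

Δv = 23.7 km/s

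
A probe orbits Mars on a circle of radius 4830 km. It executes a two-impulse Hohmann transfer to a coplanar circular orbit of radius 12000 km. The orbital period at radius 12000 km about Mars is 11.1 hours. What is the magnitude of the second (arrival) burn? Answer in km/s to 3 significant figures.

From Kepler's third law T² = 4π²r³/μ at r = 12000 km, T = 11.1 hours = 11.1 × 3600 s = 39960 s: μ = 4π²r³/T² = 42722.1 km³/s².
Semi-major axis of the transfer orbit: a_t = (4830 + 12000)/2 = 8415 km.
Circular speed at r = 12000 km: v_c = √(μ/r) = 1.8868 km/s.
Transfer-orbit speed at the same r (vis-viva, a = a_t): v_t = √[μ(2/r − 1/a_t)] = 1.4295 km/s.
Δv₂ = |v_t − v_c| = |1.4295 − 1.8868| = 0.4573 km/s.

Δv₂ = 0.457 km/s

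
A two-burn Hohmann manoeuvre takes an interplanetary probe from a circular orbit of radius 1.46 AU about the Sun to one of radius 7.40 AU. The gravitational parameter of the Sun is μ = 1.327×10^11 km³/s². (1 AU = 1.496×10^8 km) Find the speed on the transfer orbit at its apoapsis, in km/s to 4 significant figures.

v = 6.285 km/s

In km: r₁ = 1.46 × 1.496×10^8 = 2.18416×10^8 km; r₂ = 7.40 × 1.496×10^8 = 1.10704×10^9 km.
Semi-major axis of the transfer orbit: a_t = (2.18416×10^8 + 1.10704×10^9)/2 = 6.62728×10^8 km.
The apoapsis of the transfer ellipse is at r = 1.10704×10^9 km.
Applying v² = μ(2/r − 1/a_t): v = 6.285 km/s.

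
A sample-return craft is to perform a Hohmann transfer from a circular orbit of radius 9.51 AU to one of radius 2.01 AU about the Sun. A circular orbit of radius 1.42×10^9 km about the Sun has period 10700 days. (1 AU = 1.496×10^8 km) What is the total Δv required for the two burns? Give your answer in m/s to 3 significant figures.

Δv = 9920 m/s

From Kepler's third law T² = 4π²r³/μ at r = 1.42×10^9 km, T = 10700 days = 10700 × 86400 s = 9.2448×10^8 s: μ = 4π²r³/T² = 1.32260×10^11 km³/s².
In km: r₁ = 9.51 × 1.496×10^8 = 1.422696×10^9 km; r₂ = 2.01 × 1.496×10^8 = 3.00696×10^8 km.
Semi-major axis of the transfer orbit: a_t = (1.422696×10^9 + 3.00696×10^8)/2 = 8.61696×10^8 km.
Circular speed at r₁: v₁ = √(μ/r₁) = √(1.32260×10^11/1.422696×10^9) = 9.642 km/s.
Transfer-orbit speed at r₁ (v² = μ(2/r − 1/a)): v_a = √[μ(2/r₁ − 1/a_t)] = 5.696 km/s.
First burn Δv₁ = |v_a − v₁| = 3.946 km/s.
At r₂, v₂ = √(μ/r₂) = 20.9725 km/s.
Transfer-orbit speed at r₂: v_p = √[μ(2/r₂ − 1/a_t)] = 26.9482 km/s.
Second burn Δv₂ = |v₂ − v_p| = 5.976 km/s.
Δv = Δv₁ + Δv₂ = 3.946 + 5.976 = 9.922 km/s.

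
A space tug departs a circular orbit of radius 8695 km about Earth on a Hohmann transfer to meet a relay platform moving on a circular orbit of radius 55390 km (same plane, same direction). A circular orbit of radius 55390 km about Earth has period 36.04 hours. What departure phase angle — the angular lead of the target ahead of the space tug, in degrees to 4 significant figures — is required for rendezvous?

φ = 100.8°

From Kepler's third law T² = 4π²r³/μ at r = 55390 km, T = 36.04 hours = 36.04 × 3600 s = 1.29744×10^5 s: μ = 4π²r³/T² = 3.98547×10^5 km³/s².
Semi-major axis of the transfer orbit: a_t = (8695 + 55390)/2 = 32042.5 km.
The half-period of the transfer ellipse is t = π√(a_t³/μ) = 28543 s.
Target angular speed ω₂ = √(μ/r₂³) = 4.8428×10^-5 rad/s.
Angle swept by the target during transfer: ω₂·t = 1.3823 rad = 79.20°.
Arrival is 180° from departure on the ellipse, so φ = 180° − 79.20° = 100.8°.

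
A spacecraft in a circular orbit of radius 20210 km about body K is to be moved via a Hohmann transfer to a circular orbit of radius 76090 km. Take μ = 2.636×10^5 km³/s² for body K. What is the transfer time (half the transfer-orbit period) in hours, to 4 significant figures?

The Hohmann ellipse has a_t = (r₁ + r₂)/2 = 48150 km.
Half the transfer-orbit period gives t = π√(a_t³/μ) = 64650 s.
Converting: 64650 s ÷ 3600 s/hour = 17.96 hours.

t = 17.96 hours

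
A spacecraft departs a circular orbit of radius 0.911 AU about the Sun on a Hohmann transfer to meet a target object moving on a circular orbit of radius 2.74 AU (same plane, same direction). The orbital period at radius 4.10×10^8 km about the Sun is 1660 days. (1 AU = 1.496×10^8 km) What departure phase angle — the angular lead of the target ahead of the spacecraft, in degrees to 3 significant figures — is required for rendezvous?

φ = 82.1°

From Kepler's third law T² = 4π²r³/μ at r = 4.10×10^8 km, T = 1660 days = 1660 × 86400 s = 1.43424×10^8 s: μ = 4π²r³/T² = 1.32272×10^11 km³/s².
In km: r₁ = 0.911 × 1.496×10^8 = 1.362856×10^8 km; r₂ = 2.74 × 1.496×10^8 = 4.09904×10^8 km.
Transfer-ellipse semi-major axis a_t = (r₁ + r₂)/2 = (1.362856×10^8 + 4.09904×10^8)/2 = 2.730948×10^8 km.
Transfer time t = π√(a_t³/μ) = 3.8984×10^7 s.
The target's mean motion on its circular orbit is ω₂ = √(μ/r₂³) = 4.3824×10^-8 rad/s.
Angle swept by the target during transfer: ω₂·t = 1.70843 rad = 97.89°.
The spacecraft traverses 180° on the transfer ellipse, so the target must lead by 180° − 97.89° = 82.1°.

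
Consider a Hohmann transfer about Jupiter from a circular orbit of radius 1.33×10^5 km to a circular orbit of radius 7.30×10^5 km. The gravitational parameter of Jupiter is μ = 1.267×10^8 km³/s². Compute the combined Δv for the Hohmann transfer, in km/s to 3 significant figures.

Transfer-ellipse semi-major axis a_t = (r₁ + r₂)/2 = (1.330×10^5 + 7.300×10^5)/2 = 4.315×10^5 km.
Circular speed at r₁: v₁ = √(μ/r₁) = √(1.267×10^8/1.330×10^5) = 30.865 km/s.
On the transfer ellipse at r₁, vis-viva gives v_p = √[μ(2/r₁ − 1/a_t)] = 40.145 km/s.
First burn Δv₁ = |v_p − v₁| = 9.280 km/s.
At r₂, v₂ = √(μ/r₂) = 13.174 km/s.
Transfer-orbit speed at r₂: v_a = √[μ(2/r₂ − 1/a_t)] = 7.3141 km/s.
Second burn Δv₂ = |v₂ − v_a| = 5.860 km/s.
Total Δv = Δv₁ + Δv₂ = 15.14 km/s.

Δv = 15.1 km/s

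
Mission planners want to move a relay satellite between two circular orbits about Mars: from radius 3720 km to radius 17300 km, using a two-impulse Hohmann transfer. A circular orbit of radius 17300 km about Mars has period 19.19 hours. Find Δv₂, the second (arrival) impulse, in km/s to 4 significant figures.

Δv₂ = 0.6373 km/s

From Kepler's third law T² = 4π²r³/μ at r = 17300 km, T = 19.19 hours = 19.19 × 3600 s = 69084 s: μ = 4π²r³/T² = 42829.5 km³/s².
The Hohmann ellipse has a_t = (r₁ + r₂)/2 = 10510 km.
Circular speed at r = 17300 km: v_c = √(μ/r) = 1.5734 km/s.
Vis-viva on the transfer ellipse at r = 17300 km gives v_t = √[μ(2/r − 1/a_t)] = 0.93609 km/s.
Δv₂ = |v_t − v_c| = |0.93609 − 1.5734| = 0.6373 km/s.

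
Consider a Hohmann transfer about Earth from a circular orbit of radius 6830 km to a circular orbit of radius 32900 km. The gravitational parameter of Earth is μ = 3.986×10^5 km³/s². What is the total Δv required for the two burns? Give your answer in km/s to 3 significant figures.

Semi-major axis of the transfer orbit: a_t = (6830 + 32900)/2 = 19865 km.
Circular speed at r₁: v₁ = √(μ/r₁) = √(3.986×10^5/6830) = 7.639 km/s.
Transfer-orbit speed at r₁ (v² = μ(2/r − 1/a)): v_p = √[μ(2/r₁ − 1/a_t)] = 9.831 km/s.
First burn Δv₁ = |v_p − v₁| = 2.192 km/s.
At r₂, v₂ = √(μ/r₂) = 3.481 km/s.
Transfer-orbit speed at r₂: v_a = √[μ(2/r₂ − 1/a_t)] = 2.041 km/s.
Second burn Δv₂ = |v₂ − v_a| = 1.440 km/s.
Δv = Δv₁ + Δv₂ = 2.192 + 1.440 = 3.632 km/s.

Δv = 3.63 km/s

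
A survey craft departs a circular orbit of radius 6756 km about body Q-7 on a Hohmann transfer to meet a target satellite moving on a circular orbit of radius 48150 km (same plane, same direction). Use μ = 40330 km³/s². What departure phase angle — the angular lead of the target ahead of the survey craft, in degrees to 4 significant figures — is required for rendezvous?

φ = 102.5°

Semi-major axis of the transfer orbit: a_t = (6756 + 48150)/2 = 27453 km.
Transfer time t = π√(a_t³/μ) = 71157 s.
Target angular speed ω₂ = √(μ/r₂³) = 1.9007×10^-5 rad/s.
Angle swept by the target during transfer: ω₂·t = 1.3525 rad = 77.49°.
Arrival is 180° from departure on the ellipse, so φ = 180° − 77.49° = 102.5°.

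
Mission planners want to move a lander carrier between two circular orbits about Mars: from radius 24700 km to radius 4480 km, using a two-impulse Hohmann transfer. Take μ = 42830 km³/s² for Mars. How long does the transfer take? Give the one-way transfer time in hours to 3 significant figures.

Transfer-ellipse semi-major axis a_t = (r₁ + r₂)/2 = (24700 + 4480)/2 = 14590 km.
By Kepler's third law the transfer-orbit period is T = 2π√(a_t³/μ), so t = T/2 = 26750 s.
Converting: 26750 s ÷ 3600 s/hour = 7.43 hours.

t = 7.43 hours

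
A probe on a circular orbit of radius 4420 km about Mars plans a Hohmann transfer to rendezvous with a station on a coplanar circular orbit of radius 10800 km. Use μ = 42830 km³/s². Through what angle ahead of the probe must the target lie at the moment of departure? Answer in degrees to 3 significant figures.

φ = 73.5°

Transfer-ellipse semi-major axis a_t = (r₁ + r₂)/2 = (4420 + 10800)/2 = 7610 km.
The half-period of the transfer ellipse is t = π√(a_t³/μ) = 10078 s.
The target's mean motion on its circular orbit is ω₂ = √(μ/r₂³) = 1.8439×10^-4 rad/s.
Angle swept by the target during transfer: ω₂·t = 1.858 rad = 106.5°.
Arrival is 180° from departure on the ellipse, so φ = 180° − 106.5° = 73.5°.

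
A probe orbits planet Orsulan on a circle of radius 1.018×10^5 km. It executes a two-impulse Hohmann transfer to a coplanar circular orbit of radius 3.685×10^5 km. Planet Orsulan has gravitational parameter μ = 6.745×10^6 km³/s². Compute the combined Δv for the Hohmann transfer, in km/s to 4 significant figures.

Δv = 3.513 km/s

Semi-major axis of the transfer orbit: a_t = (1.018×10^5 + 3.685×10^5)/2 = 2.3515×10^5 km.
Circular speed at r₁: v₁ = √(μ/r₁) = √(6.745×10^6/1.018×10^5) = 8.140 km/s.
On the transfer ellipse at r₁, vis-viva equation gives v_p = √[μ(2/r₁ − 1/a_t)] = 10.19 km/s.
First burn Δv₁ = |v_p − v₁| = 2.050 km/s.
At r₂, v₂ = √(μ/r₂) = 4.278 km/s.
Transfer-orbit speed at r₂: v_a = √[μ(2/r₂ − 1/a_t)] = 2.815 km/s.
Second burn Δv₂ = |v₂ − v_a| = 1.463 km/s.
Total Δv = Δv₁ + Δv₂ = 3.513 km/s.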